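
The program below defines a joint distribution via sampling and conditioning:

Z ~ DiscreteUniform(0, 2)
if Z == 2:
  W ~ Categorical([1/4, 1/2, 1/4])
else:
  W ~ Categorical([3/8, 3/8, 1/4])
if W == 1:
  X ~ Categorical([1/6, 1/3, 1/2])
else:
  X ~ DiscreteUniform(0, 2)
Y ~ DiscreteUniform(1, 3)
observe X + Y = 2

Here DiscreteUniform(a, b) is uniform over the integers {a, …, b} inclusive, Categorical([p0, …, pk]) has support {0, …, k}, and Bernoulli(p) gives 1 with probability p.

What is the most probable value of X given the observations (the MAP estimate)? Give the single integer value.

argmax_v P(X = v | obs) = 1

Enumerate traces; 18 have nonzero weight after conditioning:
  (Z=0, W=0, X=0, Y=2) weight 1/72
  (Z=0, W=0, X=1, Y=1) weight 1/72
  (Z=0, W=1, X=0, Y=2) weight 1/144
  (Z=0, W=1, X=1, Y=1) weight 1/72
  (Z=0, W=2, X=0, Y=2) weight 1/108
  (Z=0, W=2, X=1, Y=1) weight 1/108
  (Z=1, W=0, X=0, Y=2) weight 1/72
  (Z=1, W=0, X=1, Y=1) weight 1/72
  … 10 more
Group by X:
  weight(X=0) = 19/216
  weight(X=1) = 1/9
Total weight = 19/216 + 1/9 = 43/216
P(X=0 | obs) = 19/216 / 43/216 = 19/43
P(X=1 | obs) = 1/9 / 43/216 = 24/43
argmax = 1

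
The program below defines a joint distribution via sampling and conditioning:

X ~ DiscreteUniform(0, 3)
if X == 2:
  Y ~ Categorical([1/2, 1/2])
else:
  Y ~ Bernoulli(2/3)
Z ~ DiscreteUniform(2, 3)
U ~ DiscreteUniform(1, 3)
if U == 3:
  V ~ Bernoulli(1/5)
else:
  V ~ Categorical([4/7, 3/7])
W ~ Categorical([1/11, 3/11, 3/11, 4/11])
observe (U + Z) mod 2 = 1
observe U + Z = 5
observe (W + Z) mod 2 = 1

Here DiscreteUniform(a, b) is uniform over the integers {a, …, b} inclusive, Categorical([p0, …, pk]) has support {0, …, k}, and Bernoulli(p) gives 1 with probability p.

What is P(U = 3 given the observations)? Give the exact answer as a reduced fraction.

P(U = 3 | obs) = 7/11

Enumerate traces; 64 have nonzero weight after conditioning:
  (X=0, Y=0, Z=2, U=3, V=0, W=1) weight 1/330
  (X=0, Y=0, Z=2, U=3, V=0, W=3) weight 2/495
  (X=0, Y=0, Z=2, U=3, V=1, W=1) weight 1/1320
  (X=0, Y=0, Z=2, U=3, V=1, W=3) weight 1/990
  (X=0, Y=0, Z=3, U=2, V=0, W=0) weight 1/1386
  (X=0, Y=0, Z=3, U=2, V=0, W=2) weight 1/462
  (X=0, Y=0, Z=3, U=2, V=1, W=0) weight 1/1848
  (X=0, Y=0, Z=3, U=2, V=1, W=2) weight 1/616
  … 56 more
Group by U:
  weight(U=2) = 2/33
  weight(U=3) = 7/66
Total weight = 2/33 + 7/66 = 1/6
P(U=2 | obs) = 2/33 / 1/6 = 4/11
P(U=3 | obs) = 7/66 / 1/6 = 7/11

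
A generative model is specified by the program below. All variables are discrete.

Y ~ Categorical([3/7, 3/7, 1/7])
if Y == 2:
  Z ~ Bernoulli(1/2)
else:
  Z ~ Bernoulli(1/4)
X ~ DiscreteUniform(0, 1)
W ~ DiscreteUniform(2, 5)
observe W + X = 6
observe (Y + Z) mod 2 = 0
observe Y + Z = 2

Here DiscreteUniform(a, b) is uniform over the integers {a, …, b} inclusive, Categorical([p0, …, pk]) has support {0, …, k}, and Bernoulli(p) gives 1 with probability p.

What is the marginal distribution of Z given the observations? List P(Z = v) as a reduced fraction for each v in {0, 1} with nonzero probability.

Enumerate traces; 2 have nonzero weight after conditioning:
  (Y=1, Z=1, X=1, W=5) weight 3/224
  (Y=2, Z=0, X=1, W=5) weight 1/112
Group by Z:
  weight(Z=0) = 1/112
  weight(Z=1) = 3/224
Total weight = 1/112 + 3/224 = 5/224
P(Z=0 | obs) = 1/112 / 5/224 = 2/5
P(Z=1 | obs) = 3/224 / 5/224 = 3/5

P(Z=0) = 2/5, P(Z=1) = 3/5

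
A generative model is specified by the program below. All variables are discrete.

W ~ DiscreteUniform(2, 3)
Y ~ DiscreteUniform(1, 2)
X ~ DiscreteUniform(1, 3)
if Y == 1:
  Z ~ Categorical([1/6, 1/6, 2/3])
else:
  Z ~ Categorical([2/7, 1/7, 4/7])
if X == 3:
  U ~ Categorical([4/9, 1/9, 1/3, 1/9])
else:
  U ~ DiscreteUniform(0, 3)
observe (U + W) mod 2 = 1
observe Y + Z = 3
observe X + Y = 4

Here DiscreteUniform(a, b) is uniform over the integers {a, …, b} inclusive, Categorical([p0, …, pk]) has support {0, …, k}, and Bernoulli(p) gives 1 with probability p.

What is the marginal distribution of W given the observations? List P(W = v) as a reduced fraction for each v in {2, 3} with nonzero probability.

Enumerate traces; 8 have nonzero weight after conditioning:
  (W=2, Y=1, X=3, Z=2, U=1) weight 1/162
  (W=2, Y=1, X=3, Z=2, U=3) weight 1/162
  (W=2, Y=2, X=2, Z=1, U=1) weight 1/336
  (W=2, Y=2, X=2, Z=1, U=3) weight 1/336
  (W=3, Y=1, X=3, Z=2, U=0) weight 2/81
  (W=3, Y=1, X=3, Z=2, U=2) weight 1/54
  (W=3, Y=2, X=2, Z=1, U=0) weight 1/336
  (W=3, Y=2, X=2, Z=1, U=2) weight 1/336
Group by W:
  weight(W=2) = 83/4536
  weight(W=3) = 223/4536
Total weight = 83/4536 + 223/4536 = 17/252
P(W=2 | obs) = 83/4536 / 17/252 = 83/306
P(W=3 | obs) = 223/4536 / 17/252 = 223/306

P(W=2) = 83/306, P(W=3) = 223/306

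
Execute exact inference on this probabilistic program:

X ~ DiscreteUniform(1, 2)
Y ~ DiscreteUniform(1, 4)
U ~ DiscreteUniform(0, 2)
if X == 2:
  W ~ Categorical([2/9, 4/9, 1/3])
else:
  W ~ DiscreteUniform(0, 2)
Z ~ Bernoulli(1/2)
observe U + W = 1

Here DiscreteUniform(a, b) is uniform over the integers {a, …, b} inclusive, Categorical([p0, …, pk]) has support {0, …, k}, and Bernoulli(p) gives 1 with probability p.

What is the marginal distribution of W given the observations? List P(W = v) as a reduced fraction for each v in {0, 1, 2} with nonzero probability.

Enumerate traces; 32 have nonzero weight after conditioning:
  (X=1, Y=1, U=0, W=1, Z=0) weight 1/144
  (X=1, Y=1, U=0, W=1, Z=1) weight 1/144
  (X=1, Y=1, U=1, W=0, Z=0) weight 1/144
  (X=1, Y=1, U=1, W=0, Z=1) weight 1/144
  (X=1, Y=2, U=0, W=1, Z=0) weight 1/144
  (X=1, Y=2, U=0, W=1, Z=1) weight 1/144
  (X=1, Y=2, U=1, W=0, Z=0) weight 1/144
  (X=1, Y=2, U=1, W=0, Z=1) weight 1/144
  … 24 more
Group by W:
  weight(W=0) = 5/54
  weight(W=1) = 7/54
Total weight = 5/54 + 7/54 = 2/9
P(W=0 | obs) = 5/54 / 2/9 = 5/12
P(W=1 | obs) = 7/54 / 2/9 = 7/12

P(W=0) = 5/12, P(W=1) = 7/12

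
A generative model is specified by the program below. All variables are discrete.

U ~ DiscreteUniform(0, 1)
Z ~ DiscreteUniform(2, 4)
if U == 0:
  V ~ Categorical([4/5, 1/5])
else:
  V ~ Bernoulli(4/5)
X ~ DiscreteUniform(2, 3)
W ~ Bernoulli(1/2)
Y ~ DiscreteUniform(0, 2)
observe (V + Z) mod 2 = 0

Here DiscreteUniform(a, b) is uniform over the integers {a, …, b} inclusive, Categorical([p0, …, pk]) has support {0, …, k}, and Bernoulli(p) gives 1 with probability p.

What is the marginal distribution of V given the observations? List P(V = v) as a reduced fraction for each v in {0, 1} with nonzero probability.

P(V=0) = 2/3, P(V=1) = 1/3

Enumerate traces; 72 have nonzero weight after conditioning:
  (U=0, Z=2, V=0, X=2, W=0, Y=0) weight 1/90
  (U=0, Z=2, V=0, X=2, W=0, Y=1) weight 1/90
  (U=0, Z=2, V=0, X=2, W=0, Y=2) weight 1/90
  (U=0, Z=2, V=0, X=2, W=1, Y=0) weight 1/90
  (U=0, Z=2, V=0, X=2, W=1, Y=1) weight 1/90
  (U=0, Z=2, V=0, X=2, W=1, Y=2) weight 1/90
  (U=0, Z=2, V=0, X=3, W=0, Y=0) weight 1/90
  (U=0, Z=2, V=0, X=3, W=0, Y=1) weight 1/90
  (U=0, Z=3, V=1, X=2, W=0, Y=0) weight 1/360
  … 63 more
Group by V:
  weight(V=0) = 1/3
  weight(V=1) = 1/6
Total weight = 1/3 + 1/6 = 1/2
P(V=0 | obs) = 1/3 / 1/2 = 2/3
P(V=1 | obs) = 1/6 / 1/2 = 1/3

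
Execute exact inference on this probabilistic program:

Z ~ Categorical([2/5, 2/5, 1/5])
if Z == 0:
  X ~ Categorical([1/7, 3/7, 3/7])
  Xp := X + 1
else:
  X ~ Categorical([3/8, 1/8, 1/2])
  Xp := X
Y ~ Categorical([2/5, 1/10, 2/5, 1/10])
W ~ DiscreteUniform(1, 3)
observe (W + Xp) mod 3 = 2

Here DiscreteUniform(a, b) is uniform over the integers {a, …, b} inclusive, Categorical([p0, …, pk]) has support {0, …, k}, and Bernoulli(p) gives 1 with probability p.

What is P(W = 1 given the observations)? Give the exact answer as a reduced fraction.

P(W = 1 | obs) = 37/280

Enumerate traces; 36 have nonzero weight after conditioning:
  (Z=0, X=0, Y=0, W=1) weight 4/525
  (Z=0, X=0, Y=1, W=1) weight 1/525
  (Z=0, X=0, Y=2, W=1) weight 4/525
  (Z=0, X=0, Y=3, W=1) weight 1/525
  (Z=0, X=1, Y=0, W=3) weight 4/175
  (Z=0, X=1, Y=1, W=3) weight 1/175
  (Z=0, X=1, Y=2, W=3) weight 4/175
  (Z=0, X=1, Y=3, W=3) weight 1/175
  (Z=0, X=2, Y=0, W=2) weight 4/175
  … 27 more
Group by W:
  weight(W=1) = 37/840
  weight(W=2) = 37/280
  weight(W=3) = 11/70
Total weight = 37/840 + 37/280 + 11/70 = 1/3
P(W=1 | obs) = 37/840 / 1/3 = 37/280
P(W=2 | obs) = 37/280 / 1/3 = 111/280
P(W=3 | obs) = 11/70 / 1/3 = 33/70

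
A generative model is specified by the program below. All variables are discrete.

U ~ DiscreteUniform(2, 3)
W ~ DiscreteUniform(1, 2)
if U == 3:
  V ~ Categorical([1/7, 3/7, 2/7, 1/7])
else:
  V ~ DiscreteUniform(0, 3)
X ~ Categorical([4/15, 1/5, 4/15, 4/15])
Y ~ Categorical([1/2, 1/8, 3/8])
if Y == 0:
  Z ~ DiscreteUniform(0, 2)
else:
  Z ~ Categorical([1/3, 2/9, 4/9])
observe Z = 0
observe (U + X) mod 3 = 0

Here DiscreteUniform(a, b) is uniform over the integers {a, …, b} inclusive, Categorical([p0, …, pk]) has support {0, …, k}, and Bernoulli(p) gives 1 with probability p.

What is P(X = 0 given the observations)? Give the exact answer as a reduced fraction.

Enumerate traces; 72 have nonzero weight after conditioning:
  (U=2, W=1, V=0, X=1, Y=0, Z=0) weight 1/480
  (U=2, W=1, V=0, X=1, Y=1, Z=0) weight 1/1920
  (U=2, W=1, V=0, X=1, Y=2, Z=0) weight 1/640
  (U=2, W=1, V=1, X=1, Y=0, Z=0) weight 1/480
  (U=2, W=1, V=1, X=1, Y=1, Z=0) weight 1/1920
  (U=2, W=1, V=1, X=1, Y=2, Z=0) weight 1/640
  (U=2, W=1, V=2, X=1, Y=0, Z=0) weight 1/480
  (U=2, W=1, V=2, X=1, Y=1, Z=0) weight 1/1920
  (U=3, W=1, V=0, X=0, Y=0, Z=0) weight 1/630
  (U=3, W=1, V=0, X=3, Y=0, Z=0) weight 1/630
  … 62 more
Group by X:
  weight(X=0) = 2/45
  weight(X=1) = 1/30
  weight(X=3) = 2/45
Total weight = 2/45 + 1/30 + 2/45 = 11/90
P(X=0 | obs) = 2/45 / 11/90 = 4/11
P(X=1 | obs) = 1/30 / 11/90 = 3/11
P(X=3 | obs) = 2/45 / 11/90 = 4/11

P(X = 0 | obs) = 4/11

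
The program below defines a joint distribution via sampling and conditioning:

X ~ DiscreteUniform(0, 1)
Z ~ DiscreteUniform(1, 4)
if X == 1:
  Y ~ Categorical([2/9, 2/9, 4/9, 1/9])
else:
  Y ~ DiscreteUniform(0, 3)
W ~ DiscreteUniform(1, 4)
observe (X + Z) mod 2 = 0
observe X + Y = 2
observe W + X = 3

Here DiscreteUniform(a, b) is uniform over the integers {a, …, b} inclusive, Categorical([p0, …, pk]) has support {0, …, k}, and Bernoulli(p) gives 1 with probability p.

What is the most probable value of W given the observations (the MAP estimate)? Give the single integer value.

argmax_v P(W = v | obs) = 3

Enumerate traces; 4 have nonzero weight after conditioning:
  (X=0, Z=2, Y=2, W=3) weight 1/128
  (X=0, Z=4, Y=2, W=3) weight 1/128
  (X=1, Z=1, Y=1, W=2) weight 1/144
  (X=1, Z=3, Y=1, W=2) weight 1/144
Group by W:
  weight(W=2) = 1/72
  weight(W=3) = 1/64
Total weight = 1/72 + 1/64 = 17/576
P(W=2 | obs) = 1/72 / 17/576 = 8/17
P(W=3 | obs) = 1/64 / 17/576 = 9/17
argmax = 3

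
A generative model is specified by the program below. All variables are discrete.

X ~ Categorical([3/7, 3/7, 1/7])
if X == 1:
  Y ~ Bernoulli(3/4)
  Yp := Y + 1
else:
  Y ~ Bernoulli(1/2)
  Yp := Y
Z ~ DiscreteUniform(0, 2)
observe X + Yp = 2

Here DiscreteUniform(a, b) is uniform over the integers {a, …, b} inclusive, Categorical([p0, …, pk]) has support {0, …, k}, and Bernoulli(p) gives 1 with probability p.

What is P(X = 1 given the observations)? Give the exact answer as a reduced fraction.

Enumerate traces; 6 have nonzero weight after conditioning:
  (X=1, Y=0, Z=0) weight 1/28
  (X=1, Y=0, Z=1) weight 1/28
  (X=1, Y=0, Z=2) weight 1/28
  (X=2, Y=0, Z=0) weight 1/42
  (X=2, Y=0, Z=1) weight 1/42
  (X=2, Y=0, Z=2) weight 1/42
Group by X:
  weight(X=1) = 3/28
  weight(X=2) = 1/14
Total weight = 3/28 + 1/14 = 5/28
P(X=1 | obs) = 3/28 / 5/28 = 3/5
P(X=2 | obs) = 1/14 / 5/28 = 2/5

P(X = 1 | obs) = 3/5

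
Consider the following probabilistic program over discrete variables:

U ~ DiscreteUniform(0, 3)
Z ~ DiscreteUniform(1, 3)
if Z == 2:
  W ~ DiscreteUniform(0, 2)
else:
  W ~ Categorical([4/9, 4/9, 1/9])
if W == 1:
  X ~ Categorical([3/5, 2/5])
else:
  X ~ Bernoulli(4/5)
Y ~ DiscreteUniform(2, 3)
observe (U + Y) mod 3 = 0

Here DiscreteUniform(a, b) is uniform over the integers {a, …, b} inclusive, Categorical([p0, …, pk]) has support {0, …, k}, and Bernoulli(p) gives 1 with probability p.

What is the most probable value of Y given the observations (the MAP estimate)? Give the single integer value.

Enumerate traces; 54 have nonzero weight after conditioning:
  (U=0, Z=1, W=0, X=0, Y=3) weight 1/270
  (U=0, Z=1, W=0, X=1, Y=3) weight 2/135
  (U=0, Z=1, W=1, X=0, Y=3) weight 1/90
  (U=0, Z=1, W=1, X=1, Y=3) weight 1/135
  (U=0, Z=1, W=2, X=0, Y=3) weight 1/1080
  (U=0, Z=1, W=2, X=1, Y=3) weight 1/270
  (U=0, Z=2, W=0, X=0, Y=3) weight 1/360
  (U=0, Z=2, W=0, X=1, Y=3) weight 1/90
  (U=1, Z=1, W=0, X=0, Y=2) weight 1/270
  … 45 more
Group by Y:
  weight(Y=2) = 1/8
  weight(Y=3) = 1/4
Total weight = 1/8 + 1/4 = 3/8
P(Y=2 | obs) = 1/8 / 3/8 = 1/3
P(Y=3 | obs) = 1/4 / 3/8 = 2/3
argmax = 3

argmax_v P(Y = v | obs) = 3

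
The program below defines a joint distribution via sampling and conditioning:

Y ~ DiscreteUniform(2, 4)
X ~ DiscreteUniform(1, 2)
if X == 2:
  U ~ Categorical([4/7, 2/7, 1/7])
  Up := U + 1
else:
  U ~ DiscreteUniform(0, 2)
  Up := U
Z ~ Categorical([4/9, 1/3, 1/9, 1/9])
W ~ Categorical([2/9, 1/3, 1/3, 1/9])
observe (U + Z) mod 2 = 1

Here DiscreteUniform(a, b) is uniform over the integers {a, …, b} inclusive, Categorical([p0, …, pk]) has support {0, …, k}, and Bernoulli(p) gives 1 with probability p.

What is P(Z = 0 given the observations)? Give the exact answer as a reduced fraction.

P(Z = 0 | obs) = 52/181

Enumerate traces; 144 have nonzero weight after conditioning:
  (Y=2, X=1, U=0, Z=1, W=0) weight 1/243
  (Y=2, X=1, U=0, Z=1, W=1) weight 1/162
  (Y=2, X=1, U=0, Z=1, W=2) weight 1/162
  (Y=2, X=1, U=0, Z=1, W=3) weight 1/486
  (Y=2, X=1, U=0, Z=3, W=0) weight 1/729
  (Y=2, X=1, U=0, Z=3, W=1) weight 1/486
  (Y=2, X=1, U=0, Z=3, W=2) weight 1/486
  (Y=2, X=1, U=0, Z=3, W=3) weight 1/1458
  (Y=2, X=1, U=1, Z=0, W=0) weight 4/729
  (Y=2, X=1, U=1, Z=2, W=0) weight 1/729
  … 134 more
Group by Z:
  weight(Z=0) = 26/189
  weight(Z=1) = 29/126
  weight(Z=2) = 13/378
  weight(Z=3) = 29/378
Total weight = 26/189 + 29/126 + 13/378 + 29/378 = 181/378
P(Z=0 | obs) = 26/189 / 181/378 = 52/181
P(Z=1 | obs) = 29/126 / 181/378 = 87/181
P(Z=2 | obs) = 13/378 / 181/378 = 13/181
P(Z=3 | obs) = 29/378 / 181/378 = 29/181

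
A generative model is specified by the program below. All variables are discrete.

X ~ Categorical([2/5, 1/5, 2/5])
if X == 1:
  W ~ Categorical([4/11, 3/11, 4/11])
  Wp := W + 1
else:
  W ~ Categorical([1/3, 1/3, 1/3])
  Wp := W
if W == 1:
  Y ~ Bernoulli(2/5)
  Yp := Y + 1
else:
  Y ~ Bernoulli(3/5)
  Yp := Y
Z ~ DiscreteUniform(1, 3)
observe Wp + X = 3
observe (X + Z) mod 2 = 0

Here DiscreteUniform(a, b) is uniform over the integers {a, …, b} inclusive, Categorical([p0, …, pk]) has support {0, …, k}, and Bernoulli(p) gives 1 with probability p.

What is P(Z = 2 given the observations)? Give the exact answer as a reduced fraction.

Enumerate traces; 6 have nonzero weight after conditioning:
  (X=1, W=1, Y=0, Z=1) weight 3/275
  (X=1, W=1, Y=0, Z=3) weight 3/275
  (X=1, W=1, Y=1, Z=1) weight 2/275
  (X=1, W=1, Y=1, Z=3) weight 2/275
  (X=2, W=1, Y=0, Z=2) weight 2/75
  (X=2, W=1, Y=1, Z=2) weight 4/225
Group by Z:
  weight(Z=1) = 1/55
  weight(Z=2) = 2/45
  weight(Z=3) = 1/55
Total weight = 1/55 + 2/45 + 1/55 = 8/99
P(Z=1 | obs) = 1/55 / 8/99 = 9/40
P(Z=2 | obs) = 2/45 / 8/99 = 11/20
P(Z=3 | obs) = 1/55 / 8/99 = 9/40

P(Z = 2 | obs) = 11/20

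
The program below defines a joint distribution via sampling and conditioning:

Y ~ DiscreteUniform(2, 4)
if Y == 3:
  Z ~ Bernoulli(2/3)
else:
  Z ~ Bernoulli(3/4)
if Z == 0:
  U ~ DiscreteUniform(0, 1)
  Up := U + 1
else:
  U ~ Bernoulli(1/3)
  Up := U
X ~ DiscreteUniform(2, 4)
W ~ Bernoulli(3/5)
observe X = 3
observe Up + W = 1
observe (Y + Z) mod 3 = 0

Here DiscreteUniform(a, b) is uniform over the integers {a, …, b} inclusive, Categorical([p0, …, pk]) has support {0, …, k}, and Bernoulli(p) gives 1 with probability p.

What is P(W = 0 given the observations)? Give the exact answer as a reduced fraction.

Enumerate traces; 3 have nonzero weight after conditioning:
  (Y=2, Z=1, U=0, X=3, W=1) weight 1/30
  (Y=2, Z=1, U=1, X=3, W=0) weight 1/90
  (Y=3, Z=0, U=0, X=3, W=0) weight 1/135
Group by W:
  weight(W=0) = 1/54
  weight(W=1) = 1/30
Total weight = 1/54 + 1/30 = 7/135
P(W=0 | obs) = 1/54 / 7/135 = 5/14
P(W=1 | obs) = 1/30 / 7/135 = 9/14

P(W = 0 | obs) = 5/14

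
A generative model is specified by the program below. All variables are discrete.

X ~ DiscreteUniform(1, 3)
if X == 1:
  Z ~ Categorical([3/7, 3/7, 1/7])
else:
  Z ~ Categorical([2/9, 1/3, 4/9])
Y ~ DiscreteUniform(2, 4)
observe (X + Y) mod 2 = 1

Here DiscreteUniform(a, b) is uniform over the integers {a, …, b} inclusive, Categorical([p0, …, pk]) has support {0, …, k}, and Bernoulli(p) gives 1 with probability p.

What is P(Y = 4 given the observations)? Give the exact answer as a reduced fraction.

Enumerate traces; 15 have nonzero weight after conditioning:
  (X=1, Z=0, Y=2) weight 1/21
  (X=1, Z=0, Y=4) weight 1/21
  (X=1, Z=1, Y=2) weight 1/21
  (X=1, Z=1, Y=4) weight 1/21
  (X=1, Z=2, Y=2) weight 1/63
  (X=1, Z=2, Y=4) weight 1/63
  (X=2, Z=0, Y=3) weight 2/81
  (X=2, Z=1, Y=3) weight 1/27
  … 7 more
Group by Y:
  weight(Y=2) = 2/9
  weight(Y=3) = 1/9
  weight(Y=4) = 2/9
Total weight = 2/9 + 1/9 + 2/9 = 5/9
P(Y=2 | obs) = 2/9 / 5/9 = 2/5
P(Y=3 | obs) = 1/9 / 5/9 = 1/5
P(Y=4 | obs) = 2/9 / 5/9 = 2/5

P(Y = 4 | obs) = 2/5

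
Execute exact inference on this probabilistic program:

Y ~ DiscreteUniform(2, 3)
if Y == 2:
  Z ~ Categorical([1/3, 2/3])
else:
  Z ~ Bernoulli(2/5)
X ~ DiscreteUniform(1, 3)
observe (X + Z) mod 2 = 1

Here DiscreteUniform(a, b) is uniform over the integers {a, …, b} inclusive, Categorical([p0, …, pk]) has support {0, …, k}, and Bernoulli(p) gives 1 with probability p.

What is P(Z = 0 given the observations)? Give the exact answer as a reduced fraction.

Enumerate traces; 6 have nonzero weight after conditioning:
  (Y=2, Z=0, X=1) weight 1/18
  (Y=2, Z=0, X=3) weight 1/18
  (Y=2, Z=1, X=2) weight 1/9
  (Y=3, Z=0, X=1) weight 1/10
  (Y=3, Z=0, X=3) weight 1/10
  (Y=3, Z=1, X=2) weight 1/15
Group by Z:
  weight(Z=0) = 14/45
  weight(Z=1) = 8/45
Total weight = 14/45 + 8/45 = 22/45
P(Z=0 | obs) = 14/45 / 22/45 = 7/11
P(Z=1 | obs) = 8/45 / 22/45 = 4/11

P(Z = 0 | obs) = 7/11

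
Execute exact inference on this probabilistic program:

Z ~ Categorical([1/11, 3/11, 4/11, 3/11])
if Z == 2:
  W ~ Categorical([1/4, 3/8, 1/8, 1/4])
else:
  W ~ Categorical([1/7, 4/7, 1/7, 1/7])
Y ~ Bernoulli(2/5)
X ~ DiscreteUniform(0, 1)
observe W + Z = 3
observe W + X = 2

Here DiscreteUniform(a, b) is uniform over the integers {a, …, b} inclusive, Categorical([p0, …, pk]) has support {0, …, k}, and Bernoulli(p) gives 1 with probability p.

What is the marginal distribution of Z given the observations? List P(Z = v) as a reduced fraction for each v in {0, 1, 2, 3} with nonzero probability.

Enumerate traces; 4 have nonzero weight after conditioning:
  (Z=1, W=2, Y=0, X=0) weight 9/770
  (Z=1, W=2, Y=1, X=0) weight 3/385
  (Z=2, W=1, Y=0, X=1) weight 9/220
  (Z=2, W=1, Y=1, X=1) weight 3/110
Group by Z:
  weight(Z=1) = 3/154
  weight(Z=2) = 3/44
Total weight = 3/154 + 3/44 = 27/308
P(Z=1 | obs) = 3/154 / 27/308 = 2/9
P(Z=2 | obs) = 3/44 / 27/308 = 7/9

P(Z=1) = 2/9, P(Z=2) = 7/9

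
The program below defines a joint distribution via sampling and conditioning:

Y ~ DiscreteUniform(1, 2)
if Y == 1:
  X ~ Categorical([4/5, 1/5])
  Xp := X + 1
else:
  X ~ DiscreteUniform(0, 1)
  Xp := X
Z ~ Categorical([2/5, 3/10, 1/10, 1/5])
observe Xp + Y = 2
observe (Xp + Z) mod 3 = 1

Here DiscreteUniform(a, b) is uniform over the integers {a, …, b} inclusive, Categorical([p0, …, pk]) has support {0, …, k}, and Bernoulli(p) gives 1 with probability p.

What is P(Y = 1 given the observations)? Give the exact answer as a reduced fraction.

P(Y = 1 | obs) = 16/21

Enumerate traces; 3 have nonzero weight after conditioning:
  (Y=1, X=0, Z=0) weight 4/25
  (Y=1, X=0, Z=3) weight 2/25
  (Y=2, X=0, Z=1) weight 3/40
Group by Y:
  weight(Y=1) = 6/25
  weight(Y=2) = 3/40
Total weight = 6/25 + 3/40 = 63/200
P(Y=1 | obs) = 6/25 / 63/200 = 16/21
P(Y=2 | obs) = 3/40 / 63/200 = 5/21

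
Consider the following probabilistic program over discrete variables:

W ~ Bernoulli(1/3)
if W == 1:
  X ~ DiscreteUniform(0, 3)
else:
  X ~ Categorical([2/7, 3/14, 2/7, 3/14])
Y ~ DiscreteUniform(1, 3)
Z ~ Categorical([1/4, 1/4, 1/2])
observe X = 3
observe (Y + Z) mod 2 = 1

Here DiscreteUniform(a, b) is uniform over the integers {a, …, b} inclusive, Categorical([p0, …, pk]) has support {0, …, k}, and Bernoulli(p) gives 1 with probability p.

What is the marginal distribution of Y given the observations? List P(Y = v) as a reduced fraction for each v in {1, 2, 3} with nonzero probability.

Enumerate traces; 10 have nonzero weight after conditioning:
  (W=0, X=3, Y=1, Z=0) weight 1/84
  (W=0, X=3, Y=1, Z=2) weight 1/42
  (W=0, X=3, Y=2, Z=1) weight 1/84
  (W=0, X=3, Y=3, Z=0) weight 1/84
  (W=0, X=3, Y=3, Z=2) weight 1/42
  (W=1, X=3, Y=1, Z=0) weight 1/144
  (W=1, X=3, Y=1, Z=2) weight 1/72
  (W=1, X=3, Y=2, Z=1) weight 1/144
  … 2 more
Group by Y:
  weight(Y=1) = 19/336
  weight(Y=2) = 19/1008
  weight(Y=3) = 19/336
Total weight = 19/336 + 19/1008 + 19/336 = 19/144
P(Y=1 | obs) = 19/336 / 19/144 = 3/7
P(Y=2 | obs) = 19/1008 / 19/144 = 1/7
P(Y=3 | obs) = 19/336 / 19/144 = 3/7

P(Y=1) = 3/7, P(Y=2) = 1/7, P(Y=3) = 3/7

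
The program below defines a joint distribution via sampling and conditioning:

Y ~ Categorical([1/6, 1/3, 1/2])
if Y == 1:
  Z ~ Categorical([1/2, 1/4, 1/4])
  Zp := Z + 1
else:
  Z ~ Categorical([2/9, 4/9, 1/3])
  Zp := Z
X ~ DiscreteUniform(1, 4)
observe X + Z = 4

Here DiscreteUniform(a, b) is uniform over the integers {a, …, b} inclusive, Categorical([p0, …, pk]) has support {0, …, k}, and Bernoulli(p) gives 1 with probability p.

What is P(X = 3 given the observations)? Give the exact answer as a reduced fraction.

P(X = 3 | obs) = 41/108

Enumerate traces; 9 have nonzero weight after conditioning:
  (Y=0, Z=0, X=4) weight 1/108
  (Y=0, Z=1, X=3) weight 1/54
  (Y=0, Z=2, X=2) weight 1/72
  (Y=1, Z=0, X=4) weight 1/24
  (Y=1, Z=1, X=3) weight 1/48
  (Y=1, Z=2, X=2) weight 1/48
  (Y=2, Z=0, X=4) weight 1/36
  (Y=2, Z=1, X=3) weight 1/18
  … 1 more
Group by X:
  weight(X=2) = 11/144
  weight(X=3) = 41/432
  weight(X=4) = 17/216
Total weight = 11/144 + 41/432 + 17/216 = 1/4
P(X=2 | obs) = 11/144 / 1/4 = 11/36
P(X=3 | obs) = 41/432 / 1/4 = 41/108
P(X=4 | obs) = 17/216 / 1/4 = 17/54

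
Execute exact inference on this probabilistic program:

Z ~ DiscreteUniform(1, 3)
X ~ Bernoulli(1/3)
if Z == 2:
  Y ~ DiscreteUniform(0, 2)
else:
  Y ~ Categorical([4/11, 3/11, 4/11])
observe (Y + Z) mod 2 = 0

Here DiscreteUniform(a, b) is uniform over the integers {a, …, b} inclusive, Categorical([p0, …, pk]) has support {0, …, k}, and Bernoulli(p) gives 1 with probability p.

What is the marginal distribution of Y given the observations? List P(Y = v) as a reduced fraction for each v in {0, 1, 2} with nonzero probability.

P(Y=0) = 11/40, P(Y=1) = 9/20, P(Y=2) = 11/40

Enumerate traces; 8 have nonzero weight after conditioning:
  (Z=1, X=0, Y=1) weight 2/33
  (Z=1, X=1, Y=1) weight 1/33
  (Z=2, X=0, Y=0) weight 2/27
  (Z=2, X=0, Y=2) weight 2/27
  (Z=2, X=1, Y=0) weight 1/27
  (Z=2, X=1, Y=2) weight 1/27
  (Z=3, X=0, Y=1) weight 2/33
  (Z=3, X=1, Y=1) weight 1/33
Group by Y:
  weight(Y=0) = 1/9
  weight(Y=1) = 2/11
  weight(Y=2) = 1/9
Total weight = 1/9 + 2/11 + 1/9 = 40/99
P(Y=0 | obs) = 1/9 / 40/99 = 11/40
P(Y=1 | obs) = 2/11 / 40/99 = 9/20
P(Y=2 | obs) = 1/9 / 40/99 = 11/40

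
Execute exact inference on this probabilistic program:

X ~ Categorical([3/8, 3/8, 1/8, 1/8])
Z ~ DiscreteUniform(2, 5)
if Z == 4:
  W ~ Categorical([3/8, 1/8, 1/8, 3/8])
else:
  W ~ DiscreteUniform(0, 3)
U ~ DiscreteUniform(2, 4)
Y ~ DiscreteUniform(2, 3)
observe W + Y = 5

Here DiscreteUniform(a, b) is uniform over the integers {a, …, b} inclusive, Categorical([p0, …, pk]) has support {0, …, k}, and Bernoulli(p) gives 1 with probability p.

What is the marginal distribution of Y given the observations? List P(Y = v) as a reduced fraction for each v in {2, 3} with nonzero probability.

Enumerate traces; 96 have nonzero weight after conditioning:
  (X=0, Z=2, W=2, U=2, Y=3) weight 1/256
  (X=0, Z=2, W=2, U=3, Y=3) weight 1/256
  (X=0, Z=2, W=2, U=4, Y=3) weight 1/256
  (X=0, Z=2, W=3, U=2, Y=2) weight 1/256
  (X=0, Z=2, W=3, U=3, Y=2) weight 1/256
  (X=0, Z=2, W=3, U=4, Y=2) weight 1/256
  (X=0, Z=3, W=2, U=2, Y=3) weight 1/256
  (X=0, Z=3, W=2, U=3, Y=3) weight 1/256
  … 88 more
Group by Y:
  weight(Y=2) = 9/64
  weight(Y=3) = 7/64
Total weight = 9/64 + 7/64 = 1/4
P(Y=2 | obs) = 9/64 / 1/4 = 9/16
P(Y=3 | obs) = 7/64 / 1/4 = 7/16

P(Y=2) = 9/16, P(Y=3) = 7/16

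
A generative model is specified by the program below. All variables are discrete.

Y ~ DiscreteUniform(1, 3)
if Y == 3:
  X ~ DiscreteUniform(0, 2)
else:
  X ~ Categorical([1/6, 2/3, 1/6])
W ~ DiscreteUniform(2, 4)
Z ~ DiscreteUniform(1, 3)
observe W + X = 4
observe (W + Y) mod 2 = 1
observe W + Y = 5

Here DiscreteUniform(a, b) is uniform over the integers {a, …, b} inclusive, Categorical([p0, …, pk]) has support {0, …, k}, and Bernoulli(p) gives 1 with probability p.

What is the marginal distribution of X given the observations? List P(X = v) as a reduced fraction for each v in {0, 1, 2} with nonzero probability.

P(X=0) = 1/7, P(X=1) = 4/7, P(X=2) = 2/7

Enumerate traces; 9 have nonzero weight after conditioning:
  (Y=1, X=0, W=4, Z=1) weight 1/162
  (Y=1, X=0, W=4, Z=2) weight 1/162
  (Y=1, X=0, W=4, Z=3) weight 1/162
  (Y=2, X=1, W=3, Z=1) weight 2/81
  (Y=2, X=1, W=3, Z=2) weight 2/81
  (Y=2, X=1, W=3, Z=3) weight 2/81
  (Y=3, X=2, W=2, Z=1) weight 1/81
  (Y=3, X=2, W=2, Z=2) weight 1/81
  … 1 more
Group by X:
  weight(X=0) = 1/54
  weight(X=1) = 2/27
  weight(X=2) = 1/27
Total weight = 1/54 + 2/27 + 1/27 = 7/54
P(X=0 | obs) = 1/54 / 7/54 = 1/7
P(X=1 | obs) = 2/27 / 7/54 = 4/7
P(X=2 | obs) = 1/27 / 7/54 = 2/7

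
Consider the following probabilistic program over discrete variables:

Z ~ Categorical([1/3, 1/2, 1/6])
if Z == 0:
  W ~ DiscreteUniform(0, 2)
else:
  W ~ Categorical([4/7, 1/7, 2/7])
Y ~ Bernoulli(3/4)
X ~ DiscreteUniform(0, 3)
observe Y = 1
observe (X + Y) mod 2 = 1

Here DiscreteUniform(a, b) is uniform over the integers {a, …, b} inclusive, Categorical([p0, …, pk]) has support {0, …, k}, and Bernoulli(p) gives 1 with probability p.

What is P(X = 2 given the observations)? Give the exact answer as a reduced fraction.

Enumerate traces; 18 have nonzero weight after conditioning:
  (Z=0, W=0, Y=1, X=0) weight 1/48
  (Z=0, W=0, Y=1, X=2) weight 1/48
  (Z=0, W=1, Y=1, X=0) weight 1/48
  (Z=0, W=1, Y=1, X=2) weight 1/48
  (Z=0, W=2, Y=1, X=0) weight 1/48
  (Z=0, W=2, Y=1, X=2) weight 1/48
  (Z=1, W=0, Y=1, X=0) weight 3/56
  (Z=1, W=0, Y=1, X=2) weight 3/56
  … 10 more
Group by X:
  weight(X=0) = 3/16
  weight(X=2) = 3/16
Total weight = 3/16 + 3/16 = 3/8
P(X=0 | obs) = 3/16 / 3/8 = 1/2
P(X=2 | obs) = 3/16 / 3/8 = 1/2

P(X = 2 | obs) = 1/2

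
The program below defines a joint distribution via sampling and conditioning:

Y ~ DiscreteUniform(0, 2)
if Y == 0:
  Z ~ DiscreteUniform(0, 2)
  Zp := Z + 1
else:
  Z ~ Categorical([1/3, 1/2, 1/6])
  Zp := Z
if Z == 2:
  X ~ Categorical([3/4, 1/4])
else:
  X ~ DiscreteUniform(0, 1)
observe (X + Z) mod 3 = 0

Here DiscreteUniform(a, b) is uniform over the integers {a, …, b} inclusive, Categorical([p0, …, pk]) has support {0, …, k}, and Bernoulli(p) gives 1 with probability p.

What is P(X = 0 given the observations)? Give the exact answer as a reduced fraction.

P(X = 0 | obs) = 3/4

Enumerate traces; 6 have nonzero weight after conditioning:
  (Y=0, Z=0, X=0) weight 1/18
  (Y=0, Z=2, X=1) weight 1/36
  (Y=1, Z=0, X=0) weight 1/18
  (Y=1, Z=2, X=1) weight 1/72
  (Y=2, Z=0, X=0) weight 1/18
  (Y=2, Z=2, X=1) weight 1/72
Group by X:
  weight(X=0) = 1/6
  weight(X=1) = 1/18
Total weight = 1/6 + 1/18 = 2/9
P(X=0 | obs) = 1/6 / 2/9 = 3/4
P(X=1 | obs) = 1/18 / 2/9 = 1/4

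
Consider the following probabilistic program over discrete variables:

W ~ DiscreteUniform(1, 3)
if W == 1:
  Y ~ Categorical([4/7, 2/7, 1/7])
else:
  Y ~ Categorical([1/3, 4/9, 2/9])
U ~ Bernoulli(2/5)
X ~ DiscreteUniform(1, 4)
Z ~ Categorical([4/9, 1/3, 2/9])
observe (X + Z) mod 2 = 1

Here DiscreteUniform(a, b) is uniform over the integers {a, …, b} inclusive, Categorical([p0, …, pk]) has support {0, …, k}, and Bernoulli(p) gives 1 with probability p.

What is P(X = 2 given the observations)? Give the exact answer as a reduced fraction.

P(X = 2 | obs) = 1/6

Enumerate traces; 108 have nonzero weight after conditioning:
  (W=1, Y=0, U=0, X=1, Z=0) weight 4/315
  (W=1, Y=0, U=0, X=1, Z=2) weight 2/315
  (W=1, Y=0, U=0, X=2, Z=1) weight 1/105
  (W=1, Y=0, U=0, X=3, Z=0) weight 4/315
  (W=1, Y=0, U=0, X=3, Z=2) weight 2/315
  (W=1, Y=0, U=0, X=4, Z=1) weight 1/105
  (W=1, Y=0, U=1, X=1, Z=0) weight 8/945
  (W=1, Y=0, U=1, X=1, Z=2) weight 4/945
  … 100 more
Group by X:
  weight(X=1) = 1/6
  weight(X=2) = 1/12
  weight(X=3) = 1/6
  weight(X=4) = 1/12
Total weight = 1/6 + 1/12 + 1/6 + 1/12 = 1/2
P(X=1 | obs) = 1/6 / 1/2 = 1/3
P(X=2 | obs) = 1/12 / 1/2 = 1/6
P(X=3 | obs) = 1/6 / 1/2 = 1/3
P(X=4 | obs) = 1/12 / 1/2 = 1/6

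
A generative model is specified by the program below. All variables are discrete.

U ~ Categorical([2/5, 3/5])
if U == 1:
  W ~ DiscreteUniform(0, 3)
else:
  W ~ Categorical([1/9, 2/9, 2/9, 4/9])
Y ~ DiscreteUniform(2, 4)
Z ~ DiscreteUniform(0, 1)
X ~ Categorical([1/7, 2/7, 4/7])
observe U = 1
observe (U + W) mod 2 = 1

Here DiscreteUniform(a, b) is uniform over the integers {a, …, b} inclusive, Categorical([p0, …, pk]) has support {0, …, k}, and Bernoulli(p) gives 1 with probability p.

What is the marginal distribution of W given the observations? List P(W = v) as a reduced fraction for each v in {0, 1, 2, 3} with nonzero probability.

P(W=0) = 1/2, P(W=2) = 1/2

Enumerate traces; 36 have nonzero weight after conditioning:
  (U=1, W=0, Y=2, Z=0, X=0) weight 1/280
  (U=1, W=0, Y=2, Z=0, X=1) weight 1/140
  (U=1, W=0, Y=2, Z=0, X=2) weight 1/70
  (U=1, W=0, Y=2, Z=1, X=0) weight 1/280
  (U=1, W=0, Y=2, Z=1, X=1) weight 1/140
  (U=1, W=0, Y=2, Z=1, X=2) weight 1/70
  (U=1, W=0, Y=3, Z=0, X=0) weight 1/280
  (U=1, W=0, Y=3, Z=0, X=1) weight 1/140
  (U=1, W=2, Y=2, Z=0, X=0) weight 1/280
  … 27 more
Group by W:
  weight(W=0) = 3/20
  weight(W=2) = 3/20
Total weight = 3/20 + 3/20 = 3/10
P(W=0 | obs) = 3/20 / 3/10 = 1/2
P(W=2 | obs) = 3/20 / 3/10 = 1/2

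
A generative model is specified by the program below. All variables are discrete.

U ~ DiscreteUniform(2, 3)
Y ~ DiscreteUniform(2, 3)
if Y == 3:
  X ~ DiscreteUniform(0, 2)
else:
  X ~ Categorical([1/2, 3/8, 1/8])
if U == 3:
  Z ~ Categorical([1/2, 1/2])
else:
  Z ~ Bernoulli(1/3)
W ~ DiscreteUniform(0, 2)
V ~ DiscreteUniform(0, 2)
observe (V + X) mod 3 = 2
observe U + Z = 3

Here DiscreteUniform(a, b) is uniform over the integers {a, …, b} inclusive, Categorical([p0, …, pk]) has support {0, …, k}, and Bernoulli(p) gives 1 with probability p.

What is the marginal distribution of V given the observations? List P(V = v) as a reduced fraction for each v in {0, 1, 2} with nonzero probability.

P(V=0) = 11/48, P(V=1) = 17/48, P(V=2) = 5/12

Enumerate traces; 36 have nonzero weight after conditioning:
  (U=2, Y=2, X=0, Z=1, W=0, V=2) weight 1/216
  (U=2, Y=2, X=0, Z=1, W=1, V=2) weight 1/216
  (U=2, Y=2, X=0, Z=1, W=2, V=2) weight 1/216
  (U=2, Y=2, X=1, Z=1, W=0, V=1) weight 1/288
  (U=2, Y=2, X=1, Z=1, W=1, V=1) weight 1/288
  (U=2, Y=2, X=1, Z=1, W=2, V=1) weight 1/288
  (U=2, Y=2, X=2, Z=1, W=0, V=0) weight 1/864
  (U=2, Y=2, X=2, Z=1, W=1, V=0) weight 1/864
  … 28 more
Group by V:
  weight(V=0) = 55/1728
  weight(V=1) = 85/1728
  weight(V=2) = 25/432
Total weight = 55/1728 + 85/1728 + 25/432 = 5/36
P(V=0 | obs) = 55/1728 / 5/36 = 11/48
P(V=1 | obs) = 85/1728 / 5/36 = 17/48
P(V=2 | obs) = 25/432 / 5/36 = 5/12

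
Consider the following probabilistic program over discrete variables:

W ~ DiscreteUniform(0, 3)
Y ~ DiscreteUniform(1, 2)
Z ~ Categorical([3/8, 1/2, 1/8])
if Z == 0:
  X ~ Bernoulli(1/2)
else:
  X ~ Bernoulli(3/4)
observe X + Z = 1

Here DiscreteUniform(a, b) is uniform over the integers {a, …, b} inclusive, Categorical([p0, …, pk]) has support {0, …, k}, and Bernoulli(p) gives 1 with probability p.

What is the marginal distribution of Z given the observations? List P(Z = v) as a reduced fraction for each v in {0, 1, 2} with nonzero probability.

P(Z=0) = 3/5, P(Z=1) = 2/5

Enumerate traces; 16 have nonzero weight after conditioning:
  (W=0, Y=1, Z=0, X=1) weight 3/128
  (W=0, Y=1, Z=1, X=0) weight 1/64
  (W=0, Y=2, Z=0, X=1) weight 3/128
  (W=0, Y=2, Z=1, X=0) weight 1/64
  (W=1, Y=1, Z=0, X=1) weight 3/128
  (W=1, Y=1, Z=1, X=0) weight 1/64
  (W=1, Y=2, Z=0, X=1) weight 3/128
  (W=1, Y=2, Z=1, X=0) weight 1/64
  … 8 more
Group by Z:
  weight(Z=0) = 3/16
  weight(Z=1) = 1/8
Total weight = 3/16 + 1/8 = 5/16
P(Z=0 | obs) = 3/16 / 5/16 = 3/5
P(Z=1 | obs) = 1/8 / 5/16 = 2/5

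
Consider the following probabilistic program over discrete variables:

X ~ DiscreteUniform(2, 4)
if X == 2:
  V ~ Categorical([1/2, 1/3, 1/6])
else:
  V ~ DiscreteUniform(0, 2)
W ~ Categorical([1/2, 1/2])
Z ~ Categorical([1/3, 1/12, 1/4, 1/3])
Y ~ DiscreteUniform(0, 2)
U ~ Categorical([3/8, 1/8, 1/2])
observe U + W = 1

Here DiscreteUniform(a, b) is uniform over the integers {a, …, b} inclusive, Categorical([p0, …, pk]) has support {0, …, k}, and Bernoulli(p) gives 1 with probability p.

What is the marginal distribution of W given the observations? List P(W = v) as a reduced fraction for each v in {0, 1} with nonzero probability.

P(W=0) = 1/4, P(W=1) = 3/4

Enumerate traces; 216 have nonzero weight after conditioning:
  (X=2, V=0, W=0, Z=0, Y=0, U=1) weight 1/864
  (X=2, V=0, W=0, Z=0, Y=1, U=1) weight 1/864
  (X=2, V=0, W=0, Z=0, Y=2, U=1) weight 1/864
  (X=2, V=0, W=0, Z=1, Y=0, U=1) weight 1/3456
  (X=2, V=0, W=0, Z=1, Y=1, U=1) weight 1/3456
  (X=2, V=0, W=0, Z=1, Y=2, U=1) weight 1/3456
  (X=2, V=0, W=0, Z=2, Y=0, U=1) weight 1/1152
  (X=2, V=0, W=0, Z=2, Y=1, U=1) weight 1/1152
  (X=2, V=0, W=1, Z=0, Y=0, U=0) weight 1/288
  … 207 more
Group by W:
  weight(W=0) = 1/16
  weight(W=1) = 3/16
Total weight = 1/16 + 3/16 = 1/4
P(W=0 | obs) = 1/16 / 1/4 = 1/4
P(W=1 | obs) = 3/16 / 1/4 = 3/4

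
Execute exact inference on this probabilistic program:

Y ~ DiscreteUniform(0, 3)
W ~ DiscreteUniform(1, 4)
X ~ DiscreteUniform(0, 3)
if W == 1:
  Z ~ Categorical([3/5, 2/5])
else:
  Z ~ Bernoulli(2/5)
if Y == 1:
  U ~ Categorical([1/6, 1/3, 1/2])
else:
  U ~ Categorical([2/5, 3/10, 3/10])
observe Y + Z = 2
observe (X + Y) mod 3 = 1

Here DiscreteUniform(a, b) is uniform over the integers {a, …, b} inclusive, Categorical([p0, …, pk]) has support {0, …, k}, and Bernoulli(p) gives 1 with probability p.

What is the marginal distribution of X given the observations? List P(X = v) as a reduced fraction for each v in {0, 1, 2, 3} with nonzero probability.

P(X=0) = 2/7, P(X=2) = 3/7, P(X=3) = 2/7

Enumerate traces; 36 have nonzero weight after conditioning:
  (Y=1, W=1, X=0, Z=1, U=0) weight 1/960
  (Y=1, W=1, X=0, Z=1, U=1) weight 1/480
  (Y=1, W=1, X=0, Z=1, U=2) weight 1/320
  (Y=1, W=1, X=3, Z=1, U=0) weight 1/960
  (Y=1, W=1, X=3, Z=1, U=1) weight 1/480
  (Y=1, W=1, X=3, Z=1, U=2) weight 1/320
  (Y=1, W=2, X=0, Z=1, U=0) weight 1/960
  (Y=1, W=2, X=0, Z=1, U=1) weight 1/480
  (Y=2, W=1, X=2, Z=0, U=0) weight 3/800
  … 27 more
Group by X:
  weight(X=0) = 1/40
  weight(X=2) = 3/80
  weight(X=3) = 1/40
Total weight = 1/40 + 3/80 + 1/40 = 7/80
P(X=0 | obs) = 1/40 / 7/80 = 2/7
P(X=2 | obs) = 3/80 / 7/80 = 3/7
P(X=3 | obs) = 1/40 / 7/80 = 2/7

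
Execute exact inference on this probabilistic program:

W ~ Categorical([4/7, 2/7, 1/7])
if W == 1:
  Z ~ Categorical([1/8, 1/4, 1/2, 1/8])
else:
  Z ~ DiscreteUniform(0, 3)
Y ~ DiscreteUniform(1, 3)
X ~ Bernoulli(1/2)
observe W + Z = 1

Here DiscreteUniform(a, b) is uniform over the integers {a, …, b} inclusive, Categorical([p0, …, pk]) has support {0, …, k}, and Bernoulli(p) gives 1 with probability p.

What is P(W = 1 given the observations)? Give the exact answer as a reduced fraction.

P(W = 1 | obs) = 1/5

Enumerate traces; 12 have nonzero weight after conditioning:
  (W=0, Z=1, Y=1, X=0) weight 1/42
  (W=0, Z=1, Y=1, X=1) weight 1/42
  (W=0, Z=1, Y=2, X=0) weight 1/42
  (W=0, Z=1, Y=2, X=1) weight 1/42
  (W=0, Z=1, Y=3, X=0) weight 1/42
  (W=0, Z=1, Y=3, X=1) weight 1/42
  (W=1, Z=0, Y=1, X=0) weight 1/168
  (W=1, Z=0, Y=1, X=1) weight 1/168
  … 4 more
Group by W:
  weight(W=0) = 1/7
  weight(W=1) = 1/28
Total weight = 1/7 + 1/28 = 5/28
P(W=0 | obs) = 1/7 / 5/28 = 4/5
P(W=1 | obs) = 1/28 / 5/28 = 1/5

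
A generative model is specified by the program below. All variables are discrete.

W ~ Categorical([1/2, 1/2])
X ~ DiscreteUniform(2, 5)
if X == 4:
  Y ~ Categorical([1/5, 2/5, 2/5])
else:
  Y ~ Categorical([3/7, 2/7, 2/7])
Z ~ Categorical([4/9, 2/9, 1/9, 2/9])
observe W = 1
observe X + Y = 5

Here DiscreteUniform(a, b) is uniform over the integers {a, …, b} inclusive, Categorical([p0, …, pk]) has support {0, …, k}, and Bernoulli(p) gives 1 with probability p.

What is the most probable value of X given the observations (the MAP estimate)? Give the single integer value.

Enumerate traces; 12 have nonzero weight after conditioning:
  (W=1, X=3, Y=2, Z=0) weight 1/63
  (W=1, X=3, Y=2, Z=1) weight 1/126
  (W=1, X=3, Y=2, Z=2) weight 1/252
  (W=1, X=3, Y=2, Z=3) weight 1/126
  (W=1, X=4, Y=1, Z=0) weight 1/45
  (W=1, X=4, Y=1, Z=1) weight 1/90
  (W=1, X=4, Y=1, Z=2) weight 1/180
  (W=1, X=4, Y=1, Z=3) weight 1/90
  (W=1, X=5, Y=0, Z=0) weight 1/42
  … 3 more
Group by X:
  weight(X=3) = 1/28
  weight(X=4) = 1/20
  weight(X=5) = 3/56
Total weight = 1/28 + 1/20 + 3/56 = 39/280
P(X=3 | obs) = 1/28 / 39/280 = 10/39
P(X=4 | obs) = 1/20 / 39/280 = 14/39
P(X=5 | obs) = 3/56 / 39/280 = 5/13
argmax = 5

argmax_v P(X = v | obs) = 5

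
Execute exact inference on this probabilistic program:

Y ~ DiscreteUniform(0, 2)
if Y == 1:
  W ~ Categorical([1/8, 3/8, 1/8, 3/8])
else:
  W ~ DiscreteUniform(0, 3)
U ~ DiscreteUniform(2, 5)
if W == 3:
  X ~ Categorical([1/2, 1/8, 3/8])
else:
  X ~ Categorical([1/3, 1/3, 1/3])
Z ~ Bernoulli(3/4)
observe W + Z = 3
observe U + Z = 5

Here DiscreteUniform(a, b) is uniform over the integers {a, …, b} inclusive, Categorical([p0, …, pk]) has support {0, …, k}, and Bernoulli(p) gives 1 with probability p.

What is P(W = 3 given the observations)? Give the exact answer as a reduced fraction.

P(W = 3 | obs) = 7/22

Enumerate traces; 18 have nonzero weight after conditioning:
  (Y=0, W=2, U=4, X=0, Z=1) weight 1/192
  (Y=0, W=2, U=4, X=1, Z=1) weight 1/192
  (Y=0, W=2, U=4, X=2, Z=1) weight 1/192
  (Y=0, W=3, U=5, X=0, Z=0) weight 1/384
  (Y=0, W=3, U=5, X=1, Z=0) weight 1/1536
  (Y=0, W=3, U=5, X=2, Z=0) weight 1/512
  (Y=1, W=2, U=4, X=0, Z=1) weight 1/384
  (Y=1, W=2, U=4, X=1, Z=1) weight 1/384
  … 10 more
Group by W:
  weight(W=2) = 5/128
  weight(W=3) = 7/384
Total weight = 5/128 + 7/384 = 11/192
P(W=2 | obs) = 5/128 / 11/192 = 15/22
P(W=3 | obs) = 7/384 / 11/192 = 7/22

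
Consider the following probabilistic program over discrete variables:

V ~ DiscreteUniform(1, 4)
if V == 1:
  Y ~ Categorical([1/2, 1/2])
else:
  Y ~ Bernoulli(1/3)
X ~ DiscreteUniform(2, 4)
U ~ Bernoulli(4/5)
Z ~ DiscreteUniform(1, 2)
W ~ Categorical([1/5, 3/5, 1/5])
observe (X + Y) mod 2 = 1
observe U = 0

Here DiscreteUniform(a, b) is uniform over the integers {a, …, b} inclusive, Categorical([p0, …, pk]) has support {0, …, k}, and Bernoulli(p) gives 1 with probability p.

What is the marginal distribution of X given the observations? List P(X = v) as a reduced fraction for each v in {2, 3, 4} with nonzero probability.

P(X=2) = 3/11, P(X=3) = 5/11, P(X=4) = 3/11

Enumerate traces; 72 have nonzero weight after conditioning:
  (V=1, Y=0, X=3, U=0, Z=1, W=0) weight 1/1200
  (V=1, Y=0, X=3, U=0, Z=1, W=1) weight 1/400
  (V=1, Y=0, X=3, U=0, Z=1, W=2) weight 1/1200
  (V=1, Y=0, X=3, U=0, Z=2, W=0) weight 1/1200
  (V=1, Y=0, X=3, U=0, Z=2, W=1) weight 1/400
  (V=1, Y=0, X=3, U=0, Z=2, W=2) weight 1/1200
  (V=1, Y=1, X=2, U=0, Z=1, W=0) weight 1/1200
  (V=1, Y=1, X=2, U=0, Z=1, W=1) weight 1/400
  (V=1, Y=1, X=4, U=0, Z=1, W=0) weight 1/1200
  … 63 more
Group by X:
  weight(X=2) = 1/40
  weight(X=3) = 1/24
  weight(X=4) = 1/40
Total weight = 1/40 + 1/24 + 1/40 = 11/120
P(X=2 | obs) = 1/40 / 11/120 = 3/11
P(X=3 | obs) = 1/24 / 11/120 = 5/11
P(X=4 | obs) = 1/40 / 11/120 = 3/11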